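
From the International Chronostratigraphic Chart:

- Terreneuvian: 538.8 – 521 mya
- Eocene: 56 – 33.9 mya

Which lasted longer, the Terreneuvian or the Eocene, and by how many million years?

Eocene, by 4.3 million years

Terreneuvian: 538.8 − 521 = 17.8 Myr.
Eocene: 56 − 33.9 = 22.1 Myr.
Difference: 22.1 − 17.8 = 4.3 Myr, so the Eocene was longer.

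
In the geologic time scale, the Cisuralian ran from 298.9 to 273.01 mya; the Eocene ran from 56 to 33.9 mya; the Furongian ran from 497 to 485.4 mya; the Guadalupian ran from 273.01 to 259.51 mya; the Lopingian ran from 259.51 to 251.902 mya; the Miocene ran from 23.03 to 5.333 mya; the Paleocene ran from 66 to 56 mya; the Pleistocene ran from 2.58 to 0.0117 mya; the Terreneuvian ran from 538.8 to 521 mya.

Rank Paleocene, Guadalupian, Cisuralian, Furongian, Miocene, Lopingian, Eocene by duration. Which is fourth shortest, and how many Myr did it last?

Start − end for each: Paleocene 66 − 56 = 10; Guadalupian 273.01 − 259.51 = 13.5; Cisuralian 298.9 − 273.01 = 25.89; Furongian 497 − 485.4 = 11.6; Miocene 23.03 − 5.333 = 17.697; Lopingian 259.51 − 251.902 = 7.608; Eocene 56 − 33.9 = 22.1.
Ranking these from shortest: Lopingian < Paleocene < Furongian < Guadalupian < Miocene < Eocene < Cisuralian.
Position 4 in that ranking is Guadalupian, which lasted 13.5 Myr.

Guadalupian, 13.5 million years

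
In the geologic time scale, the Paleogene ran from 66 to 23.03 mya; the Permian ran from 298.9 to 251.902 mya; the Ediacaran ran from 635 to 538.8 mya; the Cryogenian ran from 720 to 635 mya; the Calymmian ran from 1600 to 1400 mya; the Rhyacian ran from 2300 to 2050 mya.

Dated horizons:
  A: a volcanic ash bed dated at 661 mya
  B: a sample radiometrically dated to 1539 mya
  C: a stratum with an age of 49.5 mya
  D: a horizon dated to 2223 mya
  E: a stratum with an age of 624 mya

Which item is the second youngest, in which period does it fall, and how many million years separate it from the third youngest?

Sorted youngest-first by Ma: C (49.5), E (624), A (661), B (1539), D (2223).
The second youngest is E at 624 Ma, which lies in 635–538.8 Ma: the Ediacaran.
The third youngest is A at 661 Ma; separation = |624 − 661| = 37 Myr.

E, in the Ediacaran; 37 million years to A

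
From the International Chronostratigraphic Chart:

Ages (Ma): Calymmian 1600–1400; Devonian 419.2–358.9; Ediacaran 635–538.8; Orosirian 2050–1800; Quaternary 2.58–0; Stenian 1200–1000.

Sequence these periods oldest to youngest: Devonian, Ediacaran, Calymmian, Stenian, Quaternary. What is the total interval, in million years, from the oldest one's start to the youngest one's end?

Calymmian, Stenian, Ediacaran, Devonian, Quaternary; total span 1600 Myr

Start ages (Ma): Calymmian 1600, Stenian 1200, Ediacaran 635, Devonian 419.2, Quaternary 2.58.
Ordered oldest to youngest: Calymmian, Stenian, Ediacaran, Devonian, Quaternary.
Span = 1600 − 0 = 1600 Myr.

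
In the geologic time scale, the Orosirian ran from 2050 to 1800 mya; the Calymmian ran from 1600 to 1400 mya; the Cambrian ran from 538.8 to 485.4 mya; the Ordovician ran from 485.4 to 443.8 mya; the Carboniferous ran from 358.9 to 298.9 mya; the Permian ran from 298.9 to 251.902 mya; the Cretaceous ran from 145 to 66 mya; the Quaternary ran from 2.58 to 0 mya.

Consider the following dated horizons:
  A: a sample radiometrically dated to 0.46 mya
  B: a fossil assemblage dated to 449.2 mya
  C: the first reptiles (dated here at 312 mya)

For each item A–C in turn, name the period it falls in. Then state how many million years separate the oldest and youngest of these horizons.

A — Quaternary; B — Ordovician; C — Carboniferous; span 448.74 million years

Match each age against the start–end ranges in the excerpt: A = 0.46 Ma → Quaternary (2.58–0); B = 449.2 Ma → Ordovician (485.4–443.8); C = 312 Ma → Carboniferous (358.9–298.9).
The largest age is 449.2 Ma and the smallest is 0.46 Ma; their difference is 448.74 Myr.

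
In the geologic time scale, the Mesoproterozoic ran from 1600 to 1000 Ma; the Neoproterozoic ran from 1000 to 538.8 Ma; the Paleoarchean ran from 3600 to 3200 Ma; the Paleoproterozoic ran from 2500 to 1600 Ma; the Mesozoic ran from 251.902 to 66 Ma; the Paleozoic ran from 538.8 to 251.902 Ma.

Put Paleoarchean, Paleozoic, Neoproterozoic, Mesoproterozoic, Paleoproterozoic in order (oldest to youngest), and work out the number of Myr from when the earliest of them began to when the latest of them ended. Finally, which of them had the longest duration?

Paleoarchean → Paleoproterozoic → Mesoproterozoic → Neoproterozoic → Paleozoic; total span 3348.098 Myr; longest is Paleoproterozoic

Start ages (Ma): Paleoarchean 3600, Paleoproterozoic 2500, Mesoproterozoic 1600, Neoproterozoic 1000, Paleozoic 538.8.
Ordered oldest to youngest: Paleoarchean, Paleoproterozoic, Mesoproterozoic, Neoproterozoic, Paleozoic.
Span = 3600 − 251.902 = 3348.098 Myr.
Durations: Paleoproterozoic 900, Paleozoic 286.898, Neoproterozoic 461.2, Mesoproterozoic 600, Paleoarchean 400 → longest is Paleoproterozoic (900 Myr).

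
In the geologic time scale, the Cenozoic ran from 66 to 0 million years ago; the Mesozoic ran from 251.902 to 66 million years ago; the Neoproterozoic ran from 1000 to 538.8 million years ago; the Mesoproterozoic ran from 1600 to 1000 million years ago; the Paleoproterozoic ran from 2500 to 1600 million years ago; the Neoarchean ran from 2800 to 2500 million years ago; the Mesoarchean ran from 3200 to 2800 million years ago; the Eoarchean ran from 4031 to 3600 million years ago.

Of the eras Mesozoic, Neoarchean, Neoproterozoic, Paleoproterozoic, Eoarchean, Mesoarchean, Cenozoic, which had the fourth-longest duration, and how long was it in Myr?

Mesoarchean, 400 million years

Start − end for each: Mesozoic 251.902 − 66 = 185.902; Neoarchean 2800 − 2500 = 300; Neoproterozoic 1000 − 538.8 = 461.2; Paleoproterozoic 2500 − 1600 = 900; Eoarchean 4031 − 3600 = 431; Mesoarchean 3200 − 2800 = 400; Cenozoic 66 − 0 = 66.
Ranking these from longest: Paleoproterozoic > Neoproterozoic > Eoarchean > Mesoarchean > Neoarchean > Mesozoic > Cenozoic.
Position 4 in that ranking is Mesoarchean, which lasted 400 Myr.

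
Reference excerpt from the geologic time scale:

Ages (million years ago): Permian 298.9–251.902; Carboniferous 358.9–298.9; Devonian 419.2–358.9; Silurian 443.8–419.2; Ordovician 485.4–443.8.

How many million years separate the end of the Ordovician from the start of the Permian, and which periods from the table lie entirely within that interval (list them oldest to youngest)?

144.9 million years; Silurian, Devonian, Carboniferous

The Ordovician closes at 443.8 Ma and the Permian opens at 298.9 Ma, so the interval is 443.8 − 298.9 = 144.9 Myr.
A period fits inside if it starts at or after 443.8 Ma and ends at or before 298.9 Ma; oldest first that gives Silurian, Devonian, Carboniferous.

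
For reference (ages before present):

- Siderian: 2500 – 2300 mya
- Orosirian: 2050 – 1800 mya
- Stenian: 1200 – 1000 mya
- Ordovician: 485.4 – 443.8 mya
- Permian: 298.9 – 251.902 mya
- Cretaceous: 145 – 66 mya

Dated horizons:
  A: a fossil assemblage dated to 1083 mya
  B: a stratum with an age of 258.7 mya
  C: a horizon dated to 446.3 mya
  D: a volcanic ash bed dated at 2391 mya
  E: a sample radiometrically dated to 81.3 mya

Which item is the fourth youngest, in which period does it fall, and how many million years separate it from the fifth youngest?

A, in the Stenian; 1308 million years to D

Sorted youngest-first by Ma: E (81.3), B (258.7), C (446.3), A (1083), D (2391).
The fourth youngest is A at 1083 Ma, which lies in 1200–1000 Ma: the Stenian.
The fifth youngest is D at 2391 Ma; separation = |1083 − 2391| = 1308 Myr.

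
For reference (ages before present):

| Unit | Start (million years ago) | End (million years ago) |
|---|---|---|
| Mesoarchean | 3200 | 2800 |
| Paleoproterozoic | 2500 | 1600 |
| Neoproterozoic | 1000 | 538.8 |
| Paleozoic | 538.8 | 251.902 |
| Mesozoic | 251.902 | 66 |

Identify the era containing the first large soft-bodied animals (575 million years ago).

575 Ma lies between 1000 and 538.8 Ma, so it falls in the Neoproterozoic.

Neoproterozoic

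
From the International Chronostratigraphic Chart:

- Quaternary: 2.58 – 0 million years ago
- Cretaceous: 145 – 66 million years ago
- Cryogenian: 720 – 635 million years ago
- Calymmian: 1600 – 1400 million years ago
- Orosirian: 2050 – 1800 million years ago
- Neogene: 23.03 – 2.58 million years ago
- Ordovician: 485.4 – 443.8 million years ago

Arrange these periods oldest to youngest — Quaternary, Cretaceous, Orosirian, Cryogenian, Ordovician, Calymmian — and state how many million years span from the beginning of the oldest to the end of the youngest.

From the excerpt: Quaternary 2.58–0; Cretaceous 145–66; Orosirian 2050–1800; Cryogenian 720–635; Ordovician 485.4–443.8; Calymmian 1600–1400 (Ma).
Larger Ma is earlier, so the oldest is Orosirian and the youngest is Quaternary; oldest to youngest: Orosirian, Calymmian, Cryogenian, Ordovician, Cretaceous, Quaternary.
Oldest start 2050 minus youngest end 0 gives 2050 Myr overall.

Orosirian → Calymmian → Cryogenian → Ordovician → Cretaceous → Quaternary; total span 2050 Myr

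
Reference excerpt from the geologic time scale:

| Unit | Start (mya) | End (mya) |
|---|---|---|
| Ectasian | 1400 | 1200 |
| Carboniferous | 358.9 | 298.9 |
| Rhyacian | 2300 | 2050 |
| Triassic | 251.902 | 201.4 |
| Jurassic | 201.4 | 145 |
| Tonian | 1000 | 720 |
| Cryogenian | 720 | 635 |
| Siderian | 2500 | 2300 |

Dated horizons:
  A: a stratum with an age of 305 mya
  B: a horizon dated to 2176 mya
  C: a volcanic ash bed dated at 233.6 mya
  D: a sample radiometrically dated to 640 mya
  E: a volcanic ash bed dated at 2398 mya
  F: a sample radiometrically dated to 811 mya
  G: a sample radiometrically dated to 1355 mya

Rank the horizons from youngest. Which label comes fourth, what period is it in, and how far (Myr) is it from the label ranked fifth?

F, in the Tonian; 544 million years to G

Sorted youngest-first by Ma: C (233.6), A (305), D (640), F (811), G (1355), B (2176), E (2398).
The fourth youngest is F at 811 Ma, which lies in 1000–720 Ma: the Tonian.
The fifth youngest is G at 1355 Ma; separation = |811 − 1355| = 544 Myr.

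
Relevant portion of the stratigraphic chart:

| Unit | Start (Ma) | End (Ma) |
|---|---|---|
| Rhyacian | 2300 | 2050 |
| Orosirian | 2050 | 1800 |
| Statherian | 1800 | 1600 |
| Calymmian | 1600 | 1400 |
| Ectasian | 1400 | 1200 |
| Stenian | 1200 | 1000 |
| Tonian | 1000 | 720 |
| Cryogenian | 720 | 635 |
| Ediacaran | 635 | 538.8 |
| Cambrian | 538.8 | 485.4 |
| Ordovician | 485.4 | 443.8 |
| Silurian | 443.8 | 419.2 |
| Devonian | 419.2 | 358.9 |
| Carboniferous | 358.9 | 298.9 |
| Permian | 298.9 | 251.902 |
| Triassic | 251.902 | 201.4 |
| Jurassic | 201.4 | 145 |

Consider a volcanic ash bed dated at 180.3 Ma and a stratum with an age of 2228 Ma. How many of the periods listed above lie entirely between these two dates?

2228 Ma sits inside the Rhyacian (2300–2050) and 180.3 Ma inside the Jurassic (201.4–145); neither of those is wholly between the two dates.
The listed periods lying completely between them are Orosirian, Statherian, Calymmian, Ectasian, Stenian, Tonian, Cryogenian, Ediacaran, Cambrian, Ordovician, Silurian, Devonian, Carboniferous, Permian, Triassic — 15 in all.

15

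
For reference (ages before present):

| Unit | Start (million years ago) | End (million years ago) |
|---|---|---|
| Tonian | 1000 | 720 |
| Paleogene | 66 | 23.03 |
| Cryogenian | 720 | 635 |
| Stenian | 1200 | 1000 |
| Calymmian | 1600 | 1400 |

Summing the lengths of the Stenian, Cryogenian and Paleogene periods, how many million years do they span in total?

Each duration: Stenian = 200; Cryogenian = 85; Paleogene = 42.97.
Sum: 200 + 85 + 42.97 = 327.97 Myr.

327.97 million years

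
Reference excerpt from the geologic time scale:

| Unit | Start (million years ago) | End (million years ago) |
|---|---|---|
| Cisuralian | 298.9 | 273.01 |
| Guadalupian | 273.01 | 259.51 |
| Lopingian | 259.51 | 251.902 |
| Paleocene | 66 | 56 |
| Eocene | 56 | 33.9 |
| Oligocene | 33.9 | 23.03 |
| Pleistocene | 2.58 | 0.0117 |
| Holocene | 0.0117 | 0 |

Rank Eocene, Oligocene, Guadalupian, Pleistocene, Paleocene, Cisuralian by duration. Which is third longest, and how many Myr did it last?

Durations: Eocene 22.1; Oligocene 10.87; Guadalupian 13.5; Pleistocene 2.5683; Paleocene 10; Cisuralian 25.89 Myr.
Sorted longest-first: Cisuralian (25.89), Eocene (22.1), Guadalupian (13.5), Oligocene (10.87), Paleocene (10), Pleistocene (2.5683).
The third longest is Guadalupian at 13.5 Myr.

Guadalupian, 13.5 million years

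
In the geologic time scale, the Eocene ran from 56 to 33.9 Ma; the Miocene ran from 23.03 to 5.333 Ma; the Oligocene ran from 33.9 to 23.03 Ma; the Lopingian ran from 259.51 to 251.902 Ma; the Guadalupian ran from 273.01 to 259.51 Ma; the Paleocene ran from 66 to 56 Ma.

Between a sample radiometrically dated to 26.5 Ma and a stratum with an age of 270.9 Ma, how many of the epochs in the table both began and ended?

3

The older date is 270.9 Ma and the younger is 26.5 Ma.
Epochs with start < 270.9 and end > 26.5 Ma: Lopingian (259.51–251.902), Paleocene (66–56), Eocene (56–33.9).
That is 3 complete epochs.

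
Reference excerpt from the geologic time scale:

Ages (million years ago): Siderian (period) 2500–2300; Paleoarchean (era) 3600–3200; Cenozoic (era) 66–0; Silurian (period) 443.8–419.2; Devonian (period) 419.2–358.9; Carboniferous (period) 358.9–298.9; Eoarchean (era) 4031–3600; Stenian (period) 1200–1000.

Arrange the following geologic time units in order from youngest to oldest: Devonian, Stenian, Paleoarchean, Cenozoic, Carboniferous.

The oldest of these is Paleoarchean (starts 3600 Ma) and the youngest is Cenozoic (ends 0 Ma).
In between, by decreasing start age: Stenian (1200), Devonian (419.2), Carboniferous (358.9).
Listing youngest first means reversing that sequence.

Cenozoic, Carboniferous, Devonian, Stenian, Paleoarchean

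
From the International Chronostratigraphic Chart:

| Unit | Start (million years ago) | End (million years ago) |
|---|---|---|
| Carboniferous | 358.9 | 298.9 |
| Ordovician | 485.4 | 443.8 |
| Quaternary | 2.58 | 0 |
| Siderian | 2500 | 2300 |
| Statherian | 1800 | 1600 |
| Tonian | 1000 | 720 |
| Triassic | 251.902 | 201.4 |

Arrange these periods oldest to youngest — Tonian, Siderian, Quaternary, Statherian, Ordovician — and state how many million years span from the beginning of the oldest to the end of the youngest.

Siderian → Statherian → Tonian → Ordovician → Quaternary; total span 2500 Myr

From the excerpt: Tonian 1000–720; Siderian 2500–2300; Quaternary 2.58–0; Statherian 1800–1600; Ordovician 485.4–443.8 (Ma).
Larger Ma is earlier, so the oldest is Siderian and the youngest is Quaternary; oldest to youngest: Siderian, Statherian, Tonian, Ordovician, Quaternary.
Oldest start 2500 minus youngest end 0 gives 2500 Myr overall.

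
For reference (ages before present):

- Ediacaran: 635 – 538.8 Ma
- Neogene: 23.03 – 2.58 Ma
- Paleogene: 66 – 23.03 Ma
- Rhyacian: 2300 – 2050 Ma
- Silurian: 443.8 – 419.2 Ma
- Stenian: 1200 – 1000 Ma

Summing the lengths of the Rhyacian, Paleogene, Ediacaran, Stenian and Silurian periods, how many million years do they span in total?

Each duration: Rhyacian = 250; Paleogene = 42.97; Ediacaran = 96.2; Stenian = 200; Silurian = 24.6.
Sum: 250 + 42.97 + 96.2 + 200 + 24.6 = 613.77 Myr.

613.77 million years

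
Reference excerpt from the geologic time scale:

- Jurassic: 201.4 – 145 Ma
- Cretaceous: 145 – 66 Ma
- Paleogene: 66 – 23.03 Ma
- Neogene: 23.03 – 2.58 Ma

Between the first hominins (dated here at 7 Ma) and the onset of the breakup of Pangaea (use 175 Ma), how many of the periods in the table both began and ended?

2

The older date is 175 Ma and the younger is 7 Ma.
Periods with start < 175 and end > 7 Ma: Cretaceous (145–66), Paleogene (66–23.03).
That is 2 complete periods.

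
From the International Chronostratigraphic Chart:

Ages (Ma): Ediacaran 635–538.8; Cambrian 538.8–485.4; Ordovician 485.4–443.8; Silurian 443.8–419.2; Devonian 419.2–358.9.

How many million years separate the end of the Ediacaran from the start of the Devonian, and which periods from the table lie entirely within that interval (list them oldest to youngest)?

119.6 million years; Cambrian, Ordovician, Silurian

The Ediacaran closes at 538.8 Ma and the Devonian opens at 419.2 Ma, so the interval is 538.8 − 419.2 = 119.6 Myr.
A period fits inside if it starts at or after 538.8 Ma and ends at or before 419.2 Ma; oldest first that gives Cambrian, Ordovician, Silurian.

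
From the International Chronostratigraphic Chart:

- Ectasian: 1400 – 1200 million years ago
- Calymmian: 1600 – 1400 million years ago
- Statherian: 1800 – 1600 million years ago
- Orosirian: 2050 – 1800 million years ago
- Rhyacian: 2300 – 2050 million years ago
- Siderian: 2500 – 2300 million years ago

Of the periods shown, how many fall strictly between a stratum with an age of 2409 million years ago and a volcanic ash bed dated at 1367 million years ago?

4

2409 Ma sits inside the Siderian (2500–2300) and 1367 Ma inside the Ectasian (1400–1200); neither of those is wholly between the two dates.
The listed periods lying completely between them are Rhyacian, Orosirian, Statherian, Calymmian — 4 in all.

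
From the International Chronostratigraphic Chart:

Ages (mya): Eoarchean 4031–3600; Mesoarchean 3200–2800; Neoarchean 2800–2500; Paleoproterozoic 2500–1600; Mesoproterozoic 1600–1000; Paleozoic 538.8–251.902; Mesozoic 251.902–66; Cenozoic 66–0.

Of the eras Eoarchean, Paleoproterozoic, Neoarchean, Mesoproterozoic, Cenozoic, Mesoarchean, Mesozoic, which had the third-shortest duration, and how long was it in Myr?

Durations: Eoarchean 431; Paleoproterozoic 900; Neoarchean 300; Mesoproterozoic 600; Cenozoic 66; Mesoarchean 400; Mesozoic 185.902 Myr.
Sorted shortest-first: Cenozoic (66), Mesozoic (185.902), Neoarchean (300), Mesoarchean (400), Eoarchean (431), Mesoproterozoic (600), Paleoproterozoic (900).
The third shortest is Neoarchean at 300 Myr.

Neoarchean, 300 million years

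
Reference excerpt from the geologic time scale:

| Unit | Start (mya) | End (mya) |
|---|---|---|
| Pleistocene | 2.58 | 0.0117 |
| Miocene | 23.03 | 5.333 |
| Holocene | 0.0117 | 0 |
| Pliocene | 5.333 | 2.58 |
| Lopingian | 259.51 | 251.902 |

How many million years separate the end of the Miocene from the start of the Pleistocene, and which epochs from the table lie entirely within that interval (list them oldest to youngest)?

The Miocene closes at 5.333 Ma and the Pleistocene opens at 2.58 Ma, so the interval is 5.333 − 2.58 = 2.753 Myr.
An epoch fits inside if it starts at or after 5.333 Ma and ends at or before 2.58 Ma; oldest first that gives Pliocene.

2.753 million years; Pliocene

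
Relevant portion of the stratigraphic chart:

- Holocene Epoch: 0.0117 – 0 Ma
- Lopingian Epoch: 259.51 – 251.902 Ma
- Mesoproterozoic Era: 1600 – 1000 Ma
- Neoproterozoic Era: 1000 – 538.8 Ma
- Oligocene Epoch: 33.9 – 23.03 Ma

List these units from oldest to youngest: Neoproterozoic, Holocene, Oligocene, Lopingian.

Neoproterozoic, Lopingian, Oligocene, Holocene

Sorting by start age (descending Ma, since larger Ma = older): Neoproterozoic began 1000, Lopingian began 259.51, Oligocene began 33.9, Holocene began 0.0117.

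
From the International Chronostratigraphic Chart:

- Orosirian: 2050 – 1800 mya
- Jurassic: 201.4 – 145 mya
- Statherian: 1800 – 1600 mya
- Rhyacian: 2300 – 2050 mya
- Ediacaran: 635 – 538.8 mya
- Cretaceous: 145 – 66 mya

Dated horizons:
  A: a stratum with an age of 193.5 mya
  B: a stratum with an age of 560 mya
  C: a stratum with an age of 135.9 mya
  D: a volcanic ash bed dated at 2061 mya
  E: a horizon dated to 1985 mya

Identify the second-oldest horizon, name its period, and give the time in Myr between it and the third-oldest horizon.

E, in the Orosirian; 1425 million years to B

Sorted oldest-first by Ma: D (2061), E (1985), B (560), A (193.5), C (135.9).
The second oldest is E at 1985 Ma, which lies in 2050–1800 Ma: the Orosirian.
The third oldest is B at 560 Ma; separation = |1985 − 560| = 1425 Myr.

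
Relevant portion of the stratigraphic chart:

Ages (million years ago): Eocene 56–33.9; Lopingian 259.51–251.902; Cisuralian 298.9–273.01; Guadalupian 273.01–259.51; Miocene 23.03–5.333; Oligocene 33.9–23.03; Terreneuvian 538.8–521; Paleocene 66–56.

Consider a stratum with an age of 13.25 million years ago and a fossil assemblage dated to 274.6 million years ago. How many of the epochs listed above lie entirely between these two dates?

5

The older date is 274.6 Ma and the younger is 13.25 Ma.
Epochs with start < 274.6 and end > 13.25 Ma: Guadalupian (273.01–259.51), Lopingian (259.51–251.902), Paleocene (66–56), Eocene (56–33.9), Oligocene (33.9–23.03).
That is 5 complete epochs.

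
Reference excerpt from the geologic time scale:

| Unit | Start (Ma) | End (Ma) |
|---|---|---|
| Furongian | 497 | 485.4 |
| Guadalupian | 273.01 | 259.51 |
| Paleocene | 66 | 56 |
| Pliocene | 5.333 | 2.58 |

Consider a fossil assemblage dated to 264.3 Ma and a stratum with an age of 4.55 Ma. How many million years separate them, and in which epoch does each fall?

259.75 million years apart; the first in the Guadalupian, the second in the Pliocene

Elapsed time: 264.3 − 4.55 = 259.75 Myr.
264.3 Ma lies within 273.01–259.51 Ma: Guadalupian.
4.55 Ma lies within 5.333–2.58 Ma: Pliocene.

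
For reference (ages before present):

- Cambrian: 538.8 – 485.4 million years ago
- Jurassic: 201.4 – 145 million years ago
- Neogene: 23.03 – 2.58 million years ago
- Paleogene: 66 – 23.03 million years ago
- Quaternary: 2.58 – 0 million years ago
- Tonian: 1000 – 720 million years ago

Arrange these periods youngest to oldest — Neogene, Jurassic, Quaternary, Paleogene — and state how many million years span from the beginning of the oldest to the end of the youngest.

Quaternary → Neogene → Paleogene → Jurassic; total span 201.4 Myr

Start ages (Ma): Jurassic 201.4, Paleogene 66, Neogene 23.03, Quaternary 2.58.
Ordered youngest to oldest: Quaternary, Neogene, Paleogene, Jurassic.
Span = 201.4 − 0 = 201.4 Myr.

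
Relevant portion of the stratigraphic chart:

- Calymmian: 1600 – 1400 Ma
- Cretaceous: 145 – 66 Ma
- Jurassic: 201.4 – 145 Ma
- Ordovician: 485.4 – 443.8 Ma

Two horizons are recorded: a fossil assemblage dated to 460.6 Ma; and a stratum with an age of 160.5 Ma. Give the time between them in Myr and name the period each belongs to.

300.1 million years apart; the first in the Ordovician, the second in the Jurassic

Elapsed time: 460.6 − 160.5 = 300.1 Myr.
460.6 Ma lies within 485.4–443.8 Ma: Ordovician.
160.5 Ma lies within 201.4–145 Ma: Jurassic.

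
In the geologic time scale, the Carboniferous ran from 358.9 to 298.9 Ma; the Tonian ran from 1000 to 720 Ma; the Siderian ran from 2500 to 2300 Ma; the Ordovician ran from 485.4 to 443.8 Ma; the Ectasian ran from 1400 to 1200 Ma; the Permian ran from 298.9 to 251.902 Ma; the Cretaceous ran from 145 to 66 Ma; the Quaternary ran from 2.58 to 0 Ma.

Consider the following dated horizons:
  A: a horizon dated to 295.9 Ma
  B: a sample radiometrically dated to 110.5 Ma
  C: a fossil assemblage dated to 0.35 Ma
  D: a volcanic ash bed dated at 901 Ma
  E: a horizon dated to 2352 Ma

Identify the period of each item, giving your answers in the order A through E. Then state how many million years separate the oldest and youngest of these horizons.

A — Permian; B — Cretaceous; C — Quaternary; D — Tonian; E — Siderian; span 2351.65 million years

Match each age against the start–end ranges in the excerpt: A = 295.9 Ma → Permian (298.9–251.902); B = 110.5 Ma → Cretaceous (145–66); C = 0.35 Ma → Quaternary (2.58–0); D = 901 Ma → Tonian (1000–720); E = 2352 Ma → Siderian (2500–2300).
The largest age is 2352 Ma and the smallest is 0.35 Ma; their difference is 2351.65 Myr.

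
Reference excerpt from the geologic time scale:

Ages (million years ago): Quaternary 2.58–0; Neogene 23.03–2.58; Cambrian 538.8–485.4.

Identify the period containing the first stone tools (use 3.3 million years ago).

Neogene

3.3 Ma lies between 23.03 and 2.58 Ma, so it falls in the Neogene.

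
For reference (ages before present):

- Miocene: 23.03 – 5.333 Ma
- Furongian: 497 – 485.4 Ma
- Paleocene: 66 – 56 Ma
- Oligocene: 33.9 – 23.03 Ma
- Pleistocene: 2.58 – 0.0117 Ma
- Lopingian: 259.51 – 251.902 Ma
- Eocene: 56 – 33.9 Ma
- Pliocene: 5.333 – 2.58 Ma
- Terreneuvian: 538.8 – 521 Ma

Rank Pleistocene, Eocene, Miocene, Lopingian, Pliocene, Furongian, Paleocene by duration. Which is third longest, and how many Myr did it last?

Furongian, 11.6 million years

Start − end for each: Pleistocene 2.58 − 0.0117 = 2.5683; Eocene 56 − 33.9 = 22.1; Miocene 23.03 − 5.333 = 17.697; Lopingian 259.51 − 251.902 = 7.608; Pliocene 5.333 − 2.58 = 2.753; Furongian 497 − 485.4 = 11.6; Paleocene 66 − 56 = 10.
Ranking these from longest: Eocene > Miocene > Furongian > Paleocene > Lopingian > Pliocene > Pleistocene.
Position 3 in that ranking is Furongian, which lasted 11.6 Myr.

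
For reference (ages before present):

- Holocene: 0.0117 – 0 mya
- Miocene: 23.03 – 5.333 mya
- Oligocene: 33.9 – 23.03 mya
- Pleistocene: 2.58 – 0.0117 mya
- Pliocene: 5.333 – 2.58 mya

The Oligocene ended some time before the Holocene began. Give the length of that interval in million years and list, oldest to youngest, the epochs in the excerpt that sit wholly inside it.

23.0183 million years; Miocene, Pliocene, Pleistocene

End of Oligocene = 23.03 Ma; start of Holocene = 0.0117 Ma.
Gap = 23.03 − 0.0117 = 23.0183 Myr.
Epochs wholly inside 23.03–0.0117 Ma: Miocene (23.03–5.333), Pliocene (5.333–2.58), Pleistocene (2.58–0.0117).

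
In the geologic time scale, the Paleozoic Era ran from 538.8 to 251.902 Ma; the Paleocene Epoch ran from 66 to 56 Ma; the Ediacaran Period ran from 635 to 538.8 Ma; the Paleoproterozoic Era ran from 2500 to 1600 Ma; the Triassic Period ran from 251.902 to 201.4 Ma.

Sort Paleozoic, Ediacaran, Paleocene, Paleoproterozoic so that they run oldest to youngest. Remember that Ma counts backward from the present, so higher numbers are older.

Paleoproterozoic → Ediacaran → Paleozoic → Paleocene

The oldest of these is Paleoproterozoic (starts 2500 Ma) and the youngest is Paleocene (ends 56 Ma).
In between, by decreasing start age: Ediacaran (635), Paleozoic (538.8).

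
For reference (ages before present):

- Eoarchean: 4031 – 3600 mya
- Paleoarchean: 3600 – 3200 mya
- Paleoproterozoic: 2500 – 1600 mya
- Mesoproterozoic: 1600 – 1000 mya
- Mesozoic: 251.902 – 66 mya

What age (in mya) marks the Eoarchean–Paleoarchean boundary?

The Eoarchean ends and the Paleoarchean begins at 3600 mya.

3600 mya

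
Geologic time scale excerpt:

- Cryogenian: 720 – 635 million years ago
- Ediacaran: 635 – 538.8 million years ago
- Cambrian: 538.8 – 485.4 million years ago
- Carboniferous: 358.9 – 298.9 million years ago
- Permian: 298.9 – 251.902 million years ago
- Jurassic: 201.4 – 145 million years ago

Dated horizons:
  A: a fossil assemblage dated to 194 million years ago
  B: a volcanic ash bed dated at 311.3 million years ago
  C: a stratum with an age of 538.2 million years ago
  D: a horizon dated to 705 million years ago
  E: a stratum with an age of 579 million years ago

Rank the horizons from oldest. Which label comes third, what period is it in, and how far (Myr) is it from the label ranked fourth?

C, in the Cambrian; 226.9 million years to B

Sorted oldest-first by Ma: D (705), E (579), C (538.2), B (311.3), A (194).
The third oldest is C at 538.2 Ma, which lies in 538.8–485.4 Ma: the Cambrian.
The fourth oldest is B at 311.3 Ma; separation = |538.2 − 311.3| = 226.9 Myr.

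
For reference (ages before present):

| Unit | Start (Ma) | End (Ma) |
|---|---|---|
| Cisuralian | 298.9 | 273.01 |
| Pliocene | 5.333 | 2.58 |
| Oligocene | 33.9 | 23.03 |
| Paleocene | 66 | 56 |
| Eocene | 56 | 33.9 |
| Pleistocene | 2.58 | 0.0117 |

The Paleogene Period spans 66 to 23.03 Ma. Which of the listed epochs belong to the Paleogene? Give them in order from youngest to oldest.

Oligocene, Eocene, Paleocene

Epochs with both bounds inside 66–23.03 Ma: Oligocene (33.9–23.03), Eocene (56–33.9), Paleocene (66–56).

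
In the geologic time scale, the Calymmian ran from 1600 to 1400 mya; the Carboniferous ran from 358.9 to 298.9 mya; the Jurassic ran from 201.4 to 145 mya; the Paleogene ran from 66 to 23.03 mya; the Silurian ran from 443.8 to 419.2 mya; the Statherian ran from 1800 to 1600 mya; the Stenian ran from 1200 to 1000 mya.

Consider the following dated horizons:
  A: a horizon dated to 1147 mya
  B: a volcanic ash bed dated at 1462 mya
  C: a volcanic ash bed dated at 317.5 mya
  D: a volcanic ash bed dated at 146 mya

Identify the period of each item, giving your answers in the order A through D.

A — Stenian; B — Calymmian; C — Carboniferous; D — Jurassic

Match each age against the start–end ranges in the excerpt: A = 1147 Ma → Stenian (1200–1000); B = 1462 Ma → Calymmian (1600–1400); C = 317.5 Ma → Carboniferous (358.9–298.9); D = 146 Ma → Jurassic (201.4–145).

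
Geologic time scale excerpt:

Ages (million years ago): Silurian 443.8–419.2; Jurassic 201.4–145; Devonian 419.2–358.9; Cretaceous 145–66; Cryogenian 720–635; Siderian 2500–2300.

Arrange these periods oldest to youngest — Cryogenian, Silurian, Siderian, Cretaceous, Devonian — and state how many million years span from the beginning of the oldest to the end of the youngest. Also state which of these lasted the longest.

Siderian → Cryogenian → Silurian → Devonian → Cretaceous; total span 2434 Myr; longest is Siderian

From the excerpt: Cryogenian 720–635; Silurian 443.8–419.2; Siderian 2500–2300; Cretaceous 145–66; Devonian 419.2–358.9 (Ma).
Larger Ma is earlier, so the oldest is Siderian and the youngest is Cretaceous; oldest to youngest: Siderian, Cryogenian, Silurian, Devonian, Cretaceous.
Oldest start 2500 minus youngest end 66 gives 2434 Myr overall.
Individual lengths (start − end): Cryogenian 85; Cretaceous 79; Silurian 24.6; Siderian 200; Devonian 60.3. The largest is Siderian at 200 Myr.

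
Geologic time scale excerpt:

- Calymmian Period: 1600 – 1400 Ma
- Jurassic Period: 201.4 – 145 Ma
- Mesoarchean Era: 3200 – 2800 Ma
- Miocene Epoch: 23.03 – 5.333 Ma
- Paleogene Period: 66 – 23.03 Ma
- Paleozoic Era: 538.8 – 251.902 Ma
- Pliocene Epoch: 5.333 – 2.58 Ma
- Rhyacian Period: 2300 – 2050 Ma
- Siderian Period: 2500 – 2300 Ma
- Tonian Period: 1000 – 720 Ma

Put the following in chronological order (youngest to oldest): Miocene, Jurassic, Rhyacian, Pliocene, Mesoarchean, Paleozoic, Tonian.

Read off each span (Ma): Miocene 23.03–5.333; Jurassic 201.4–145; Rhyacian 2300–2050; Pliocene 5.333–2.58; Mesoarchean 3200–2800; Paleozoic 538.8–251.902; Tonian 1000–720.
Larger Ma is older, so oldest→youngest is Mesoarchean, Rhyacian, Tonian, Paleozoic, Jurassic, Miocene, Pliocene; reverse it for youngest→oldest.

Pliocene, Miocene, Jurassic, Paleozoic, Tonian, Rhyacian, Mesoarchean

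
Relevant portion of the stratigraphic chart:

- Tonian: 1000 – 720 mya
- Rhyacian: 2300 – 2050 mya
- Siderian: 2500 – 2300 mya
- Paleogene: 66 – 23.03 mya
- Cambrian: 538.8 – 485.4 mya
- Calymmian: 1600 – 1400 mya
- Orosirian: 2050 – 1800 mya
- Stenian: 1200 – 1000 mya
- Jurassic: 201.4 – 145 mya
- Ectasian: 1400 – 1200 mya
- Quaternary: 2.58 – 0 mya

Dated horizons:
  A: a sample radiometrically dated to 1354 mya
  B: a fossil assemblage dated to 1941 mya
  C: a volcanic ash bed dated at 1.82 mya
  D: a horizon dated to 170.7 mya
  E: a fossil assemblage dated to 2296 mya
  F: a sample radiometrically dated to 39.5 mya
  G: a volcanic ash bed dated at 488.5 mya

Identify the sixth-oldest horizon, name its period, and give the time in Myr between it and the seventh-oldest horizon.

F, in the Paleogene; 37.68 million years to C

Sorted oldest-first by Ma: E (2296), B (1941), A (1354), G (488.5), D (170.7), F (39.5), C (1.82).
The sixth oldest is F at 39.5 Ma, which lies in 66–23.03 Ma: the Paleogene.
The seventh oldest is C at 1.82 Ma; separation = |39.5 − 1.82| = 37.68 Myr.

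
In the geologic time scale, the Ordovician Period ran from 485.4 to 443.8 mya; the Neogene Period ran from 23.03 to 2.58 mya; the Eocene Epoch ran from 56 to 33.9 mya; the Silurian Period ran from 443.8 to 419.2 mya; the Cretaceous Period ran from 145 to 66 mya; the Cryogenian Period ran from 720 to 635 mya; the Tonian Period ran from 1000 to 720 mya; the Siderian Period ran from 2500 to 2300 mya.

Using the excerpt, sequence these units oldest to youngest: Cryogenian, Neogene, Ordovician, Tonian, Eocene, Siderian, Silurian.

Read off each span (Ma): Cryogenian 720–635; Neogene 23.03–2.58; Ordovician 485.4–443.8; Tonian 1000–720; Eocene 56–33.9; Siderian 2500–2300; Silurian 443.8–419.2.
Larger Ma is older, so oldest→youngest is Siderian, Tonian, Cryogenian, Ordovician, Silurian, Eocene, Neogene.

Siderian, Tonian, Cryogenian, Ordovician, Silurian, Eocene, Neogene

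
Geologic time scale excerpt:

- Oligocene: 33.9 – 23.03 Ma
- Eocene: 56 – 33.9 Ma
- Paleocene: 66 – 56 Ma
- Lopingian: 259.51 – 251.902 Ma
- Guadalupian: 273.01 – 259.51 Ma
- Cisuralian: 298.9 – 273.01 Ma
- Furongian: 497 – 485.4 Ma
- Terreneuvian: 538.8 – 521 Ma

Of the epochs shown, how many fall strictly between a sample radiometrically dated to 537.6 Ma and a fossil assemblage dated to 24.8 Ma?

6

The older date is 537.6 Ma and the younger is 24.8 Ma.
Epochs with start < 537.6 and end > 24.8 Ma: Furongian (497–485.4), Cisuralian (298.9–273.01), Guadalupian (273.01–259.51), Lopingian (259.51–251.902), Paleocene (66–56), Eocene (56–33.9).
That is 6 complete epochs.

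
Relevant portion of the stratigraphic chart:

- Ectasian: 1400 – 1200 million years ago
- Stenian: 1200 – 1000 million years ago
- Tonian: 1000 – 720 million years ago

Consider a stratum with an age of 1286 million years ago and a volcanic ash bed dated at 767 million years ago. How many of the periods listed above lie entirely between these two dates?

1

1286 Ma sits inside the Ectasian (1400–1200) and 767 Ma inside the Tonian (1000–720); neither of those is wholly between the two dates.
The listed periods lying completely between them are Stenian — 1 in all.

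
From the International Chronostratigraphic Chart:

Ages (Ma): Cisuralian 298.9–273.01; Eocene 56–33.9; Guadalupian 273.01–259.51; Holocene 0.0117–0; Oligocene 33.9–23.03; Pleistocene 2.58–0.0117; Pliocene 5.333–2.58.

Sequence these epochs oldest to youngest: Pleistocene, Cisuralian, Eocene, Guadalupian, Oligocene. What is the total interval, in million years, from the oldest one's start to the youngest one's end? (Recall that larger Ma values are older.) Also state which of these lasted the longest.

Start ages (Ma): Cisuralian 298.9, Guadalupian 273.01, Eocene 56, Oligocene 33.9, Pleistocene 2.58.
Ordered oldest to youngest: Cisuralian, Guadalupian, Eocene, Oligocene, Pleistocene.
Span = 298.9 − 0.0117 = 298.8883 Myr.
Durations: Oligocene 10.87, Eocene 22.1, Pleistocene 2.5683, Cisuralian 25.89, Guadalupian 13.5 → longest is Cisuralian (25.89 Myr).

Cisuralian → Guadalupian → Eocene → Oligocene → Pleistocene; total span 298.8883 Myr; longest is Cisuralian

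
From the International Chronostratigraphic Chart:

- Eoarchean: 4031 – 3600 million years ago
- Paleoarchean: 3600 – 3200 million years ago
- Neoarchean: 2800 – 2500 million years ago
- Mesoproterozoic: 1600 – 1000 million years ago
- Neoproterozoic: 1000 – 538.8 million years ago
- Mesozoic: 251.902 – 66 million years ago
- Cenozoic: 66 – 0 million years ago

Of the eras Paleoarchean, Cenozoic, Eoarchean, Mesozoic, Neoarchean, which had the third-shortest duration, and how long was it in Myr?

Start − end for each: Paleoarchean 3600 − 3200 = 400; Cenozoic 66 − 0 = 66; Eoarchean 4031 − 3600 = 431; Mesozoic 251.902 − 66 = 185.902; Neoarchean 2800 − 2500 = 300.
Ranking these from shortest: Cenozoic < Mesozoic < Neoarchean < Paleoarchean < Eoarchean.
Position 3 in that ranking is Neoarchean, which lasted 300 Myr.

Neoarchean, 300 million years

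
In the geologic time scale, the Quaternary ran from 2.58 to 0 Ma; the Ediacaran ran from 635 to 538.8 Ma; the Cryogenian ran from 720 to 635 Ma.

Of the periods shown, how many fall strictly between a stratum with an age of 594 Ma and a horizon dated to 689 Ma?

The older date is 689 Ma and the younger is 594 Ma.
No period both begins after 689 Ma and ends before 594 Ma, so the count is 0.

0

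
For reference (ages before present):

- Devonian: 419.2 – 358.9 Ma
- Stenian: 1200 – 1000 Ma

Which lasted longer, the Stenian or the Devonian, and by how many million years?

Stenian, by 139.7 million years

Stenian: 1200 − 1000 = 200 Myr.
Devonian: 419.2 − 358.9 = 60.3 Myr.
Difference: 200 − 60.3 = 139.7 Myr, so the Stenian was longer.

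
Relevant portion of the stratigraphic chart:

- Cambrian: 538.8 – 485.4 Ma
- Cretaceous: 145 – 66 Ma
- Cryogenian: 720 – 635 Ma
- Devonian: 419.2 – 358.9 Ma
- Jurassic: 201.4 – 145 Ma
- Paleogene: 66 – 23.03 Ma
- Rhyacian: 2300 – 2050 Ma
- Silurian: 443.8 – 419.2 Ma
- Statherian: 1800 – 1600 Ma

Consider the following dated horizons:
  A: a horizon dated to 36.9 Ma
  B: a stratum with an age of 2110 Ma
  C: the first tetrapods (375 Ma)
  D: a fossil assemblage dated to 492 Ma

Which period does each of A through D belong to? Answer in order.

A: 36.9 Ma lies in 66–23.03 Ma, so Paleogene.
B: 2110 Ma lies in 2300–2050 Ma, so Rhyacian.
C: 375 Ma lies in 419.2–358.9 Ma, so Devonian.
D: 492 Ma lies in 538.8–485.4 Ma, so Cambrian.

A — Paleogene; B — Rhyacian; C — Devonian; D — Cambrian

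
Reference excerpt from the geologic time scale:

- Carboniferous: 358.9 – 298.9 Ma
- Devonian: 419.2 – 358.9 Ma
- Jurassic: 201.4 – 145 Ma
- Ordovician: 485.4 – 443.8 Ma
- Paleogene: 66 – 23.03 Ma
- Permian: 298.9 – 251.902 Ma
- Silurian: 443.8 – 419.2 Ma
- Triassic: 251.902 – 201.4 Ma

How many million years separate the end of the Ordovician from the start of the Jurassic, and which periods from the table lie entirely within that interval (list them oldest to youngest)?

242.4 million years; Silurian, Devonian, Carboniferous, Permian, Triassic

End of Ordovician = 443.8 Ma; start of Jurassic = 201.4 Ma.
Gap = 443.8 − 201.4 = 242.4 Myr.
Periods wholly inside 443.8–201.4 Ma: Silurian (443.8–419.2), Devonian (419.2–358.9), Carboniferous (358.9–298.9), Permian (298.9–251.902), Triassic (251.902–201.4).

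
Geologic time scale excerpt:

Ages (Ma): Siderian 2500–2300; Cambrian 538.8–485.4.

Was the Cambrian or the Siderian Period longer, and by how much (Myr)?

Cambrian: 538.8 − 485.4 = 53.4 Myr.
Siderian: 2500 − 2300 = 200 Myr.
Difference: 200 − 53.4 = 146.6 Myr, so the Siderian was longer.

Siderian, by 146.6 million years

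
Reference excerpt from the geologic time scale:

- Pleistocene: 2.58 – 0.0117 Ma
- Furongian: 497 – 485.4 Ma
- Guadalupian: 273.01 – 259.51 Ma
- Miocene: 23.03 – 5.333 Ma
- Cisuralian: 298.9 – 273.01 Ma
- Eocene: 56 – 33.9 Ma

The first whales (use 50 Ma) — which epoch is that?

50 Ma lies between 56 and 33.9 Ma, so it falls in the Eocene.

Eocene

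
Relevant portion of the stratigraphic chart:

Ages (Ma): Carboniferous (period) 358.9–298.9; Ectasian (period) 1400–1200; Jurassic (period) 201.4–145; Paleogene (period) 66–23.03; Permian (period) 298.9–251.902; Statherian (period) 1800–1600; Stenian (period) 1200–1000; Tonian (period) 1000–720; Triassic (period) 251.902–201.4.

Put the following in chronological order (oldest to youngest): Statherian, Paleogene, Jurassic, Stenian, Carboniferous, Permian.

Sorting by start age (descending Ma, since larger Ma = older): Statherian start 1800, Stenian start 1200, Carboniferous start 358.9, Permian start 298.9, Jurassic start 201.4, Paleogene start 66.

Statherian, Stenian, Carboniferous, Permian, Jurassic, Paleogene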